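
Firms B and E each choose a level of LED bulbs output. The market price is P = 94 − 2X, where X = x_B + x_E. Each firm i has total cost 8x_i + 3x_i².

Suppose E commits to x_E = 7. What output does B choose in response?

7.2

Firm B's profit: π = x_B(94 − 2(x_B + x_E)) − 8x_B − 3x_B².
∂π/∂x_B = 86 − 10x_B − 2x_E = 0, so x_B = 8.6 − 0.2x_E.
At x_E = 7: x_B = 8.6 − 0.2·7 = 7.2.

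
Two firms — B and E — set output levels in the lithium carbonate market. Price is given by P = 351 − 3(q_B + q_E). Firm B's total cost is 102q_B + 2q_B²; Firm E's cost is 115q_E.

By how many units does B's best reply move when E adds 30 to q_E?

Firm B's profit: π = q_B(351 − 3(q_B + q_E)) − 102q_B − 2q_B².
∂π/∂q_B = 249 − 10q_B − 3q_E = 0, so q_B = 24.9 − 0.3q_E.
The reaction-function slope is −0.3, so a 30-unit rise in q_E moves q_B by −0.3 × 30 = −9. B's best response falls — the actions are strategic substitutes.

-9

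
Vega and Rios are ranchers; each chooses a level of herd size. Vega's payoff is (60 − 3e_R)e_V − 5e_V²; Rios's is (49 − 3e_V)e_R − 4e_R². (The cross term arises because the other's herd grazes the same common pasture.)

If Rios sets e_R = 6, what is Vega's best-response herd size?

Expanding Vega's payoff: 60e_V − 3e_Re_V − 5e_V².
∂π/∂e_V = 60 − 3e_R − 10e_V = 0, so e_V = 6 − 0.3e_R.
At e_R = 6: e_V = 6 − 0.3·6 = 4.2.

4.2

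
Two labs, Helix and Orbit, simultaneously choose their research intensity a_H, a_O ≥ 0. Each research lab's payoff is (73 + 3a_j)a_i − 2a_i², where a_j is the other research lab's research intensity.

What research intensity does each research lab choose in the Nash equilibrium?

Helix's payoff is (73 + 3a_O)a_H − 2a_H².
∂π/∂a_H = 73 + 3a_O − 4a_H = 0, so a_H = 18.25 + 0.75a_O.
By symmetry a_O = a_H; substituting into the reaction function, 0.25a_H = 18.25 and a_H = 73.

73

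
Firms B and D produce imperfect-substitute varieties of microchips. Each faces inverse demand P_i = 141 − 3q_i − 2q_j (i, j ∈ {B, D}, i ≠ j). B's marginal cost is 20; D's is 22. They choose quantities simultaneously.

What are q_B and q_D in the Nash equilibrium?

Firm B's profit: π = q_B(141 − 3q_B − 2q_D) − 20q_B.
∂π/∂q_B = 121 − 6q_B − 2q_D = 0 ⇒ q_B = 121/6 − (1/3)q_D.
Similarly q_D = 119/6 − (1/3)q_B.
Substituting the second reaction function into the first: q_B = 121/6 − (1/3)(119/6 − (1/3)q_B), which gives (8/9)q_B = 122/9 ⇒ q_B = 15.25.
Then q_D = 119/6 − (1/3)·15.25 = 14.75.

15.25, 14.75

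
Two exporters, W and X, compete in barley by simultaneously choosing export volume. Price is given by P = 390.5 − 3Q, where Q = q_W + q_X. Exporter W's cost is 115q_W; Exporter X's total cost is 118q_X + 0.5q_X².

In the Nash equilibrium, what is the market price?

Exporter W's profit: π = q_W(390.5 − 3(q_W + q_X)) − 115q_W.
∂π/∂q_W = 275.5 − 6q_W − 3q_X = 0, so q_W = 551/12 − 0.5q_X.
For X: ∂π/∂q_X = 272.5 − 7q_X − 3q_W = 0 ⇒ q_X = 545/14 − (3/7)q_W.
Solving the two reaction functions simultaneously: (1 − (−0.5)(−3/7))q_W = 551/12 − 0.5·(545/14), so (11/14)q_W = 1111/42 and q_W = 101/3.
Then q_X = 545/14 − (3/7)·(101/3) = 24.5.
Equilibrium price: P = 390.5 − 3·(349/6) = 216.

216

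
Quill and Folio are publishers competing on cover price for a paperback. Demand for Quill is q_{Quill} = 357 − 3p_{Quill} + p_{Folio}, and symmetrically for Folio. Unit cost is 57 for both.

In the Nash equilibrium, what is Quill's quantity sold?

145.8

Quill's profit: π = (p_{Quill} − 57)(357 − 3p_{Quill} + p_{Folio}).
∂π/∂p_{Quill} = 528 − 6p_{Quill} + p_{Folio} = 0 ⇒ p_{Quill} = 88 + (1/6)p_{Folio}.
The game is symmetric, so in equilibrium p_{Folio} = p_{Quill}: the reaction function gives (5/6)p_{Quill} = 88, hence p_{Quill} = 105.6.
q_{Quill} = 357 − 3·105.6 + 105.6 = 145.8.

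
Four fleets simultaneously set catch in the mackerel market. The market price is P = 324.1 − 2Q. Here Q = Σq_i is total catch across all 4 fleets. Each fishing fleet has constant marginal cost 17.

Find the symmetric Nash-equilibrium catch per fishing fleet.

30.71

A representative fishing fleet's profit is π_i = q_i(324.1 − 2Q) − 17q_i, with Q = q_i + Σ_{j≠i} q_j.
First-order condition: 307.1 − 4q_i − 2Σ_{j≠i} q_j = 0.
Imposing symmetry (q_j = q for all j) turns Σ_{j≠i} q_j into 3q, so 307.1 = 10q and q = 30.71.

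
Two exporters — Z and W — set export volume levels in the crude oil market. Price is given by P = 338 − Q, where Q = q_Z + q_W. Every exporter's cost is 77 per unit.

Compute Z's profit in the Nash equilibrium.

7569

Exporter Z's profit: π = q_Z(338 − (q_Z + q_W)) − 77q_Z.
∂π/∂q_Z = 261 − 2q_Z − q_W = 0, so q_Z = 130.5 − 0.5q_W.
Setting q_Z = q_W in the reaction function: q_Z = 130.5 − 0.5q_Z, so q_Z = 130.5 / 1.5 = 87.
Price P = 338 − 174 = 164.
Z's profit: (164 − 77)·87 = 7569.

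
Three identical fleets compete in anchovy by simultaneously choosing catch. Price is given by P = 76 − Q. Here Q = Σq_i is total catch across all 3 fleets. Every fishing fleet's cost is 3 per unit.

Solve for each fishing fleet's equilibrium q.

A representative fishing fleet's profit is π_i = q_i(76 − Q) − 3q_i, with Q = q_i + Σ_{j≠i} q_j.
First-order condition: 73 − 2q_i − Σ_{j≠i} q_j = 0.
In a symmetric equilibrium every fishing fleet chooses the same q, so Σ_{j≠i} q_j = 2q. The condition becomes 73 − 4q = 0, giving q = 73/4 = 18.25.

18.25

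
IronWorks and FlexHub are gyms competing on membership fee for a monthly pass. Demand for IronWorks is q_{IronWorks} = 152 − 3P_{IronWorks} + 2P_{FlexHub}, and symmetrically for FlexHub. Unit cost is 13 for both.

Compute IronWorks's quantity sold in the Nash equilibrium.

IronWorks's profit: π = (P_{IronWorks} − 13)(152 − 3P_{IronWorks} + 2P_{FlexHub}).
∂π/∂P_{IronWorks} = 191 − 6P_{IronWorks} + 2P_{FlexHub} = 0 ⇒ P_{IronWorks} = 191/6 + (1/3)P_{FlexHub}.
Setting P_{IronWorks} = P_{FlexHub} in the reaction function: P_{IronWorks} = 191/6 + (1/3)P_{IronWorks}, so P_{IronWorks} = (191/6) / (2/3) = 47.75.
q_{IronWorks} = 152 − 3·47.75 + 2·47.75 = 104.25.

104.25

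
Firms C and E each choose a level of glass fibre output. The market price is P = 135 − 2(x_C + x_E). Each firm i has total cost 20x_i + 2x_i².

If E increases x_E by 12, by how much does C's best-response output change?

Firm C's profit: π = x_C(135 − 2(x_C + x_E)) − 20x_C − 2x_C².
∂π/∂x_C = 115 − 8x_C − 2x_E = 0, so x_C = 14.375 − 0.25x_E.
The reaction-function slope is −0.25, so a 12-unit rise in x_E moves x_C by −0.25 × 12 = −3. C's best response falls — the actions are strategic substitutes.

-3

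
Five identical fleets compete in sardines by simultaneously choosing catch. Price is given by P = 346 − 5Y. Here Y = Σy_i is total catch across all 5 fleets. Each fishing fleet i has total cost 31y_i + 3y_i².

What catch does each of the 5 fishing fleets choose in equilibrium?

8.75

A representative fishing fleet's profit is π_i = y_i(346 − 5Y) − 31y_i − 3y_i², with Y = y_i + Σ_{j≠i} y_j.
First-order condition: 315 − 16y_i − 5Σ_{j≠i} y_j = 0.
In a symmetric equilibrium every fishing fleet chooses the same y, so Σ_{j≠i} y_j = 4y. The condition becomes 315 − 36y = 0, giving y = 315/36 = 8.75.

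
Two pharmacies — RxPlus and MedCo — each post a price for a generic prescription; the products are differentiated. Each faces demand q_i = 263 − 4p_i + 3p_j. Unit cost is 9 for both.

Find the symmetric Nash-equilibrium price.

RxPlus's profit: π = (p_{RxPlus} − 9)(263 − 4p_{RxPlus} + 3p_{MedCo}).
∂π/∂p_{RxPlus} = 299 − 8p_{RxPlus} + 3p_{MedCo} = 0 ⇒ p_{RxPlus} = 37.375 + 0.375p_{MedCo}.
The game is symmetric, so in equilibrium p_{MedCo} = p_{RxPlus}: the reaction function gives 0.625p_{RxPlus} = 37.375, hence p_{RxPlus} = 59.8.

59.8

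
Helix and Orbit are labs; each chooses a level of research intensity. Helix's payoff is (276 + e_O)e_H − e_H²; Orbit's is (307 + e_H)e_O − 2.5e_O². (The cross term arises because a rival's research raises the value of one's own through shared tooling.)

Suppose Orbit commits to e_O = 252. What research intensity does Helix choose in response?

Expanding Helix's payoff: 276e_H + e_Oe_H − e_H².
∂π/∂e_H = 276 + e_O − 2e_H = 0, so e_H = 138 + 0.5e_O.
At e_O = 252: e_H = 138 + 0.5·252 = 264.

264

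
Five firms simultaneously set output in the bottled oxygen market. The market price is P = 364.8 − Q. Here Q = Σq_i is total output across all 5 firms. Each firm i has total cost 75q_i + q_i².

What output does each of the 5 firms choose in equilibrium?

A representative firm's profit is π_i = q_i(364.8 − Q) − 75q_i − q_i², with Q = q_i + Σ_{j≠i} q_j.
First-order condition: 289.8 − 4q_i − Σ_{j≠i} q_j = 0.
In a symmetric equilibrium every firm chooses the same q, so Σ_{j≠i} q_j = 4q. The condition becomes 289.8 − 8q = 0, giving q = 289.8/8 = 36.225.

36.225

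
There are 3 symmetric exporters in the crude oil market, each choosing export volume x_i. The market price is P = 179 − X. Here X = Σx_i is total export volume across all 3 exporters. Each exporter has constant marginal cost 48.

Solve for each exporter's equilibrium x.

A representative exporter's profit is π_i = x_i(179 − X) − 48x_i, with X = x_i + Σ_{j≠i} x_j.
First-order condition: 131 − 2x_i − Σ_{j≠i} x_j = 0.
Imposing symmetry (x_j = x for all j) turns Σ_{j≠i} x_j into 2x, so 131 = 4x and x = 32.75.

32.75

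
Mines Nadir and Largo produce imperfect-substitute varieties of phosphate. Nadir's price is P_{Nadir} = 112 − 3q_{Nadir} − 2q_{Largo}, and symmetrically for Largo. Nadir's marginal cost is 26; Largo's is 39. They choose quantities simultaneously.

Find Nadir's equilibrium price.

60.6875

Mine Nadir's profit: π = q_{Nadir}(112 − 3q_{Nadir} − 2q_{Largo}) − 26q_{Nadir}.
∂π/∂q_{Nadir} = 86 − 6q_{Nadir} − 2q_{Largo} = 0 ⇒ q_{Nadir} = 43/3 − (1/3)q_{Largo}.
Similarly q_{Largo} = 73/6 − (1/3)q_{Nadir}.
Substituting the second reaction function into the first: q_{Nadir} = 43/3 − (1/3)(73/6 − (1/3)q_{Nadir}), which gives (8/9)q_{Nadir} = 185/18 ⇒ q_{Nadir} = 11.5625.
Then q_{Largo} = 73/6 − (1/3)·11.5625 = 8.3125.
P_{Nadir} = 112 − 3·11.5625 − 2·8.3125 = 60.6875.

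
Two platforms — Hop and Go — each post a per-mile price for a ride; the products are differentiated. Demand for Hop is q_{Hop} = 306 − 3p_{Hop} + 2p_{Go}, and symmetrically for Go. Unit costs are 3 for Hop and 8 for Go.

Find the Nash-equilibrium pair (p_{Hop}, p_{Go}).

Hop's profit: π = (p_{Hop} − 3)(306 − 3p_{Hop} + 2p_{Go}).
∂π/∂p_{Hop} = 315 − 6p_{Hop} + 2p_{Go} = 0 ⇒ p_{Hop} = 52.5 + (1/3)p_{Go}.
Similarly p_{Go} = 55 + (1/3)p_{Hop}.
Substituting the second reaction function into the first: p_{Hop} = 52.5 + (1/3)(55 + (1/3)p_{Hop}), which gives (8/9)p_{Hop} = 425/6 ⇒ p_{Hop} = 79.6875.
Then p_{Go} = 55 + (1/3)·79.6875 = 81.5625.

79.6875, 81.5625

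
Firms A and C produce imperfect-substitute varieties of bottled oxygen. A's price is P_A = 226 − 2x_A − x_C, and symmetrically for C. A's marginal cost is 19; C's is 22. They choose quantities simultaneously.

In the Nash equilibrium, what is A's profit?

3461.12

Firm A's profit: π = x_A(226 − 2x_A − x_C) − 19x_A.
∂π/∂x_A = 207 − 4x_A − x_C = 0 ⇒ x_A = 51.75 − 0.25x_C.
Similarly x_C = 51 − 0.25x_A.
Solving the two reaction functions simultaneously: (1 − (−0.25)(−0.25))x_A = 51.75 − 0.25·51, so 0.9375x_A = 39 and x_A = 41.6.
Then x_C = 51 − 0.25·41.6 = 40.6.
P_A = 226 − 2·41.6 − 40.6 = 102.2.
Profit = (102.2 − 19)·41.6 = 3461.12.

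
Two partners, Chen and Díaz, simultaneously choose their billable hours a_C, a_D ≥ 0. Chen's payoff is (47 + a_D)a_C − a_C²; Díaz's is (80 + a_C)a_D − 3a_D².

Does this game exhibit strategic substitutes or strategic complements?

Expanding Chen's payoff: 47a_C + a_Da_C − a_C².
∂π/∂a_C = 47 + a_D − 2a_C = 0, so a_C = 23.5 + 0.5a_D.
The best-response slope da_C/da_D = 0.5 > 0: the reaction function is upward-sloping, so the choices are strategic complements.

strategic complements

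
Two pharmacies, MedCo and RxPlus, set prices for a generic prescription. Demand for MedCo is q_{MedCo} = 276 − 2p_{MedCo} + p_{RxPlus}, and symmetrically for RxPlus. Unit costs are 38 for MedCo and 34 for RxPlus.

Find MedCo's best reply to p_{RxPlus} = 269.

155.25

MedCo's profit: π = (p_{MedCo} − 38)(276 − 2p_{MedCo} + p_{RxPlus}).
∂π/∂p_{MedCo} = 352 − 4p_{MedCo} + p_{RxPlus} = 0 ⇒ p_{MedCo} = 88 + 0.25p_{RxPlus}.
At p_{RxPlus} = 269: p_{MedCo} = 88 + 0.25·269 = 155.25.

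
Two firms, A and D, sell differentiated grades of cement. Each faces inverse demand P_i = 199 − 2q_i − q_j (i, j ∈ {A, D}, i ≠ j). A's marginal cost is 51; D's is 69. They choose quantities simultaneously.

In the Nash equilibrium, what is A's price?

112.6

Firm A's profit: π = q_A(199 − 2q_A − q_D) − 51q_A.
∂π/∂q_A = 148 − 4q_A − q_D = 0 ⇒ q_A = 37 − 0.25q_D.
Similarly q_D = 32.5 − 0.25q_A.
Plugging q_D into A's best response: q_A = 37 − 0.25(32.5 − 0.25q_A) ⇒ 0.9375q_A = 28.875, so q_A = 30.8.
Then q_D = 32.5 − 0.25·30.8 = 24.8.
P_A = 199 − 2·30.8 − 24.8 = 112.6.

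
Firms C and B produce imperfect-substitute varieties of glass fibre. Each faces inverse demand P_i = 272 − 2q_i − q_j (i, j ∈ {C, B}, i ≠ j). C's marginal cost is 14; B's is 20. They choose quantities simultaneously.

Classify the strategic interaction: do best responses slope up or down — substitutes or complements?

strategic substitutes

Firm C's profit: π = q_C(272 − 2q_C − q_B) − 14q_C.
∂π/∂q_C = 258 − 4q_C − q_B = 0 ⇒ q_C = 64.5 − 0.25q_B.
The best-response slope dq_C/dq_B = −0.25 < 0: the reaction function is downward-sloping, so the choices are strategic substitutes.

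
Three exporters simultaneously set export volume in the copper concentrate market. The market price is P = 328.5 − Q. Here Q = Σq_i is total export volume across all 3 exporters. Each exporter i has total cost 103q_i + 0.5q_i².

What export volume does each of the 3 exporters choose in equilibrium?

A representative exporter's profit is π_i = q_i(328.5 − Q) − 103q_i − 0.5q_i², with Q = q_i + Σ_{j≠i} q_j.
First-order condition: 225.5 − 3q_i − Σ_{j≠i} q_j = 0.
In a symmetric equilibrium every exporter chooses the same q, so Σ_{j≠i} q_j = 2q. The condition becomes 225.5 − 5q = 0, giving q = 225.5/5 = 45.1.

45.1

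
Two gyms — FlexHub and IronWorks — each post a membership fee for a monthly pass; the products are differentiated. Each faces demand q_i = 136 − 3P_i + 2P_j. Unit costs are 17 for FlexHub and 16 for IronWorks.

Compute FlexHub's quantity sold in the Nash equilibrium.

88.6875

FlexHub's profit: π = (P_{FlexHub} − 17)(136 − 3P_{FlexHub} + 2P_{IronWorks}).
∂π/∂P_{FlexHub} = 187 − 6P_{FlexHub} + 2P_{IronWorks} = 0 ⇒ P_{FlexHub} = 187/6 + (1/3)P_{IronWorks}.
Similarly P_{IronWorks} = 92/3 + (1/3)P_{FlexHub}.
Solving the two reaction functions simultaneously: (1 − (1/3)(1/3))P_{FlexHub} = 187/6 + (1/3)·(92/3), so (8/9)P_{FlexHub} = 745/18 and P_{FlexHub} = 46.5625.
Then P_{IronWorks} = 92/3 + (1/3)·46.5625 = 46.1875.
q_{FlexHub} = 136 − 3·46.5625 + 2·46.1875 = 88.6875.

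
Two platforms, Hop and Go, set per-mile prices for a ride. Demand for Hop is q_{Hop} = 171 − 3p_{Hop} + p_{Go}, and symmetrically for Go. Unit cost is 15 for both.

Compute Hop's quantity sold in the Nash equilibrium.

84.6

Hop's profit: π = (p_{Hop} − 15)(171 − 3p_{Hop} + p_{Go}).
∂π/∂p_{Hop} = 216 − 6p_{Hop} + p_{Go} = 0 ⇒ p_{Hop} = 36 + (1/6)p_{Go}.
Setting p_{Hop} = p_{Go} in the reaction function: p_{Hop} = 36 + (1/6)p_{Hop}, so p_{Hop} = 36 / (5/6) = 43.2.
q_{Hop} = 171 − 3·43.2 + 43.2 = 84.6.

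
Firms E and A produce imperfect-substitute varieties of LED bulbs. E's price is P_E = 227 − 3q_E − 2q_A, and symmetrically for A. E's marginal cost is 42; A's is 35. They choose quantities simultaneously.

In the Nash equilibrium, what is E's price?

110.0625

Firm E's profit: π = q_E(227 − 3q_E − 2q_A) − 42q_E.
∂π/∂q_E = 185 − 6q_E − 2q_A = 0 ⇒ q_E = 185/6 − (1/3)q_A.
Similarly q_A = 32 − (1/3)q_E.
Plugging q_A into E's best response: q_E = 185/6 − (1/3)(32 − (1/3)q_E) ⇒ (8/9)q_E = 121/6, so q_E = 22.6875.
Then q_A = 32 − (1/3)·22.6875 = 24.4375.
P_E = 227 − 3·22.6875 − 2·24.4375 = 110.0625.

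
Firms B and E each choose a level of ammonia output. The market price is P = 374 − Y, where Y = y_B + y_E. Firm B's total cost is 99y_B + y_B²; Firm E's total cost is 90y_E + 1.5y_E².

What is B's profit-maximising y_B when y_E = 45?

57.5

Firm B's profit: π = y_B(374 − (y_B + y_E)) − 99y_B − y_B².
∂π/∂y_B = 275 − 4y_B − y_E = 0, so y_B = 68.75 − 0.25y_E.
At y_E = 45: y_B = 68.75 − 0.25·45 = 57.5.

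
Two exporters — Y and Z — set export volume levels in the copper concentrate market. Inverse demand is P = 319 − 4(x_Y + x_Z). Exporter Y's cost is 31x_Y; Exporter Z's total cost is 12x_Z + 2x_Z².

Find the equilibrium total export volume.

Exporter Y's profit: π = x_Y(319 − 4(x_Y + x_Z)) − 31x_Y.
∂π/∂x_Y = 288 − 8x_Y − 4x_Z = 0, so x_Y = 36 − 0.5x_Z.
For Z: ∂π/∂x_Z = 307 − 12x_Z − 4x_Y = 0 ⇒ x_Z = 307/12 − (1/3)x_Y.
Plugging x_Z into Y's best response: x_Y = 36 − 0.5(307/12 − (1/3)x_Y) ⇒ (5/6)x_Y = 557/24, so x_Y = 27.85.
Then x_Z = 307/12 − (1/3)·27.85 = 16.3.
Total export volume: 27.85 + 16.3 = 44.15.

44.15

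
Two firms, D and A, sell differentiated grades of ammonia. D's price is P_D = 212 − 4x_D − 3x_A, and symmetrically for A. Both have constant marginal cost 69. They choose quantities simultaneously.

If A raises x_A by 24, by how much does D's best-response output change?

Firm D's profit: π = x_D(212 − 4x_D − 3x_A) − 69x_D.
∂π/∂x_D = 143 − 8x_D − 3x_A = 0 ⇒ x_D = 17.875 − 0.375x_A.
The reaction-function slope is −0.375, so a 24-unit rise in x_A moves x_D by −0.375 × 24 = −9. D's best response falls — the actions are strategic substitutes.

-9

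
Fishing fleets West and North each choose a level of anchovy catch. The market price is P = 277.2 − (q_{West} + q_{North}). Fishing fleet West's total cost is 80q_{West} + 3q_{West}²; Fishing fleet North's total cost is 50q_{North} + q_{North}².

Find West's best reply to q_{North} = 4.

24.15

Fishing fleet West's profit: π = q_{West}(277.2 − (q_{West} + q_{North})) − 80q_{West} − 3q_{West}².
∂π/∂q_{West} = 197.2 − 8q_{West} − q_{North} = 0, so q_{West} = 24.65 − 0.125q_{North}.
At q_{North} = 4: q_{West} = 24.65 − 0.125·4 = 24.15.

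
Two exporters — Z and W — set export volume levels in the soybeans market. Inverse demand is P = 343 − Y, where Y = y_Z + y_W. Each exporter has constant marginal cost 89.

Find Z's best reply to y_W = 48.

103

Exporter Z's profit: π = y_Z(343 − (y_Z + y_W)) − 89y_Z.
∂π/∂y_Z = 254 − 2y_Z − y_W = 0, so y_Z = 127 − 0.5y_W.
At y_W = 48: y_Z = 127 − 0.5·48 = 103.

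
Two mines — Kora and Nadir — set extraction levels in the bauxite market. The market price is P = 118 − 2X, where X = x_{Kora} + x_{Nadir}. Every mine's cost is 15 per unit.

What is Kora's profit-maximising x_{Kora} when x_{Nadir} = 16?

Mine Kora's profit: π = x_{Kora}(118 − 2(x_{Kora} + x_{Nadir})) − 15x_{Kora}.
∂π/∂x_{Kora} = 103 − 4x_{Kora} − 2x_{Nadir} = 0, so x_{Kora} = 25.75 − 0.5x_{Nadir}.
At x_{Nadir} = 16: x_{Kora} = 25.75 − 0.5·16 = 17.75.

17.75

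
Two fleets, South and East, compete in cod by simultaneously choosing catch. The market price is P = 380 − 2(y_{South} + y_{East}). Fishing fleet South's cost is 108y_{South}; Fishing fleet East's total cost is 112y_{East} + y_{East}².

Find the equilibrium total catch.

81.2

Fishing fleet South's profit: π = y_{South}(380 − 2(y_{South} + y_{East})) − 108y_{South}.
∂π/∂y_{South} = 272 − 4y_{South} − 2y_{East} = 0, so y_{South} = 68 − 0.5y_{East}.
For East: ∂π/∂y_{East} = 268 − 6y_{East} − 2y_{South} = 0 ⇒ y_{East} = 134/3 − (1/3)y_{South}.
Plugging y_{East} into South's best response: y_{South} = 68 − 0.5(134/3 − (1/3)y_{South}) ⇒ (5/6)y_{South} = 137/3, so y_{South} = 54.8.
Then y_{East} = 134/3 − (1/3)·54.8 = 26.4.
Total catch: 54.8 + 26.4 = 81.2.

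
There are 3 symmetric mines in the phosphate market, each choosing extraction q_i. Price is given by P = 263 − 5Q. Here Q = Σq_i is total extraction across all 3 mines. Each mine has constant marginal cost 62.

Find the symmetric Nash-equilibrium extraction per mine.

A representative mine's profit is π_i = q_i(263 − 5Q) − 62q_i, with Q = q_i + Σ_{j≠i} q_j.
First-order condition: 201 − 10q_i − 5Σ_{j≠i} q_j = 0.
With identical mines, set every q_j = q: then 201 − 10q − 10q = 0, i.e. q = 201/20 = 10.05.

10.05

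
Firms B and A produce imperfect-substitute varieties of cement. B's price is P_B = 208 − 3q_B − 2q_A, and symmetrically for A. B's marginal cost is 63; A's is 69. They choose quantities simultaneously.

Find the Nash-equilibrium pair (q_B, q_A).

18.5, 17

Firm B's profit: π = q_B(208 − 3q_B − 2q_A) − 63q_B.
∂π/∂q_B = 145 − 6q_B − 2q_A = 0 ⇒ q_B = 145/6 − (1/3)q_A.
Similarly q_A = 139/6 − (1/3)q_B.
Substituting the second reaction function into the first: q_B = 145/6 − (1/3)(139/6 − (1/3)q_B), which gives (8/9)q_B = 148/9 ⇒ q_B = 18.5.
Then q_A = 139/6 − (1/3)·18.5 = 17.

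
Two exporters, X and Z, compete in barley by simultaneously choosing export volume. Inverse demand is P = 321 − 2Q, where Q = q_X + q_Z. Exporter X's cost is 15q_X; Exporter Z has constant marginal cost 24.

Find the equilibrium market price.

Exporter X's profit: π = q_X(321 − 2(q_X + q_Z)) − 15q_X.
∂π/∂q_X = 306 − 4q_X − 2q_Z = 0, so q_X = 76.5 − 0.5q_Z.
By the same steps for Z: q_Z = 74.25 − 0.5q_X.
Substituting the second reaction function into the first: q_X = 76.5 − 0.5(74.25 − 0.5q_X), which gives 0.75q_X = 39.375 ⇒ q_X = 52.5.
Then q_Z = 74.25 − 0.5·52.5 = 48.
Equilibrium price: P = 321 − 2·100.5 = 120.

120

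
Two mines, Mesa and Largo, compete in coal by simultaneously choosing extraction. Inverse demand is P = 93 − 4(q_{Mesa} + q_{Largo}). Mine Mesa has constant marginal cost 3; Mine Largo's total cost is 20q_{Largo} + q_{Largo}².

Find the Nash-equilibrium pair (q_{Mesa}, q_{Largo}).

Mine Mesa's profit: π = q_{Mesa}(93 − 4(q_{Mesa} + q_{Largo})) − 3q_{Mesa}.
∂π/∂q_{Mesa} = 90 − 8q_{Mesa} − 4q_{Largo} = 0, so q_{Mesa} = 11.25 − 0.5q_{Largo}.
For Largo: ∂π/∂q_{Largo} = 73 − 10q_{Largo} − 4q_{Mesa} = 0 ⇒ q_{Largo} = 7.3 − 0.4q_{Mesa}.
Substituting the second reaction function into the first: q_{Mesa} = 11.25 − 0.5(7.3 − 0.4q_{Mesa}), which gives 0.8q_{Mesa} = 7.6 ⇒ q_{Mesa} = 9.5.
Then q_{Largo} = 7.3 − 0.4·9.5 = 3.5.

9.5, 3.5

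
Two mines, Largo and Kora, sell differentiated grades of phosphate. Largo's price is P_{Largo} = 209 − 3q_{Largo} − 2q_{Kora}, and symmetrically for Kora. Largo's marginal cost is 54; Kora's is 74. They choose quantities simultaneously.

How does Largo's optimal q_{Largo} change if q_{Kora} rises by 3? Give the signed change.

Mine Largo's profit: π = q_{Largo}(209 − 3q_{Largo} − 2q_{Kora}) − 54q_{Largo}.
∂π/∂q_{Largo} = 155 − 6q_{Largo} − 2q_{Kora} = 0 ⇒ q_{Largo} = 155/6 − (1/3)q_{Kora}.
The reaction-function slope is −1/3, so a 3-unit rise in q_{Kora} moves q_{Largo} by −1/3 × 3 = −1. Largo's best response falls — the actions are strategic substitutes.

-1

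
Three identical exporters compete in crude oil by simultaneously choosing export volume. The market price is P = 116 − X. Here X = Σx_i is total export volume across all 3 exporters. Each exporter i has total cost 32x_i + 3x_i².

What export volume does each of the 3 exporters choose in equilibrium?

A representative exporter's profit is π_i = x_i(116 − X) − 32x_i − 3x_i², with X = x_i + Σ_{j≠i} x_j.
First-order condition: 84 − 8x_i − Σ_{j≠i} x_j = 0.
With identical exporters, set every x_j = x: then 84 − 8x − 2x = 0, i.e. x = 84/10 = 8.4.

8.4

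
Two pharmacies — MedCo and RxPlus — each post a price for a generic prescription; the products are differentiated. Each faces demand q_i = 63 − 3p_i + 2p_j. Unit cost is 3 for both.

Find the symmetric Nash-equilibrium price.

MedCo's profit: π = (p_{MedCo} − 3)(63 − 3p_{MedCo} + 2p_{RxPlus}).
∂π/∂p_{MedCo} = 72 − 6p_{MedCo} + 2p_{RxPlus} = 0 ⇒ p_{MedCo} = 12 + (1/3)p_{RxPlus}.
The game is symmetric, so in equilibrium p_{RxPlus} = p_{MedCo}: the reaction function gives (2/3)p_{MedCo} = 12, hence p_{MedCo} = 18.

18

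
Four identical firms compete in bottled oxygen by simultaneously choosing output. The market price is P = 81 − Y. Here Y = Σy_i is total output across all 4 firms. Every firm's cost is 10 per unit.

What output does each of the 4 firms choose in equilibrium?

14.2

A representative firm's profit is π_i = y_i(81 − Y) − 10y_i, with Y = y_i + Σ_{j≠i} y_j.
First-order condition: 71 − 2y_i − Σ_{j≠i} y_j = 0.
Imposing symmetry (y_j = y for all j) turns Σ_{j≠i} y_j into 3y, so 71 = 5y and y = 14.2.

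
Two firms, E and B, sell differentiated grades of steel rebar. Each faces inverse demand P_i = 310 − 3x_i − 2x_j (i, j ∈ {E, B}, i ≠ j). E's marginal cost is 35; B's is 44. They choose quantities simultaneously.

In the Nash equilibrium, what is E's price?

139.8125

Firm E's profit: π = x_E(310 − 3x_E − 2x_B) − 35x_E.
∂π/∂x_E = 275 − 6x_E − 2x_B = 0 ⇒ x_E = 275/6 − (1/3)x_B.
Similarly x_B = 133/3 − (1/3)x_E.
Solving the two reaction functions simultaneously: (1 − (−1/3)(−1/3))x_E = 275/6 − (1/3)·(133/3), so (8/9)x_E = 559/18 and x_E = 34.9375.
Then x_B = 133/3 − (1/3)·34.9375 = 32.6875.
P_E = 310 − 3·34.9375 − 2·32.6875 = 139.8125.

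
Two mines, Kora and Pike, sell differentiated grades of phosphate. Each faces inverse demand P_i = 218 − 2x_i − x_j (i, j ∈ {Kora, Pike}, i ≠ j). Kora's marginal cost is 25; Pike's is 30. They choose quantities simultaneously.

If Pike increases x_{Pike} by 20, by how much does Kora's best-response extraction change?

-5

Mine Kora's profit: π = x_{Kora}(218 − 2x_{Kora} − x_{Pike}) − 25x_{Kora}.
∂π/∂x_{Kora} = 193 − 4x_{Kora} − x_{Pike} = 0 ⇒ x_{Kora} = 48.25 − 0.25x_{Pike}.
The reaction-function slope is −0.25, so a 20-unit rise in x_{Pike} moves x_{Kora} by −0.25 × 20 = −5. Kora's best response falls — the actions are strategic substitutes.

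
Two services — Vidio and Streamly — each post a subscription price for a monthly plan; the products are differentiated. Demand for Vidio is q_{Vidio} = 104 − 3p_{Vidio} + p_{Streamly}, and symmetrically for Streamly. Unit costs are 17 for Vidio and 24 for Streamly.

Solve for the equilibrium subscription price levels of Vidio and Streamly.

Vidio's profit: π = (p_{Vidio} − 17)(104 − 3p_{Vidio} + p_{Streamly}).
∂π/∂p_{Vidio} = 155 − 6p_{Vidio} + p_{Streamly} = 0 ⇒ p_{Vidio} = 155/6 + (1/6)p_{Streamly}.
Similarly p_{Streamly} = 88/3 + (1/6)p_{Vidio}.
Solving the two reaction functions simultaneously: (1 − (1/6)(1/6))p_{Vidio} = 155/6 + (1/6)·(88/3), so (35/36)p_{Vidio} = 553/18 and p_{Vidio} = 31.6.
Then p_{Streamly} = 88/3 + (1/6)·31.6 = 34.6.

31.6, 34.6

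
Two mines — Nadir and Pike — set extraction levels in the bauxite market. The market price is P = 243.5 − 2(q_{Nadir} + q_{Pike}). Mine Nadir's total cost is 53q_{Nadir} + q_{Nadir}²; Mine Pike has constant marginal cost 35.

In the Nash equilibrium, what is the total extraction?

Mine Nadir's profit: π = q_{Nadir}(243.5 − 2(q_{Nadir} + q_{Pike})) − 53q_{Nadir} − q_{Nadir}².
∂π/∂q_{Nadir} = 190.5 − 6q_{Nadir} − 2q_{Pike} = 0, so q_{Nadir} = 31.75 − (1/3)q_{Pike}.
For Pike: ∂π/∂q_{Pike} = 208.5 − 4q_{Pike} − 2q_{Nadir} = 0 ⇒ q_{Pike} = 52.125 − 0.5q_{Nadir}.
Plugging q_{Pike} into Nadir's best response: q_{Nadir} = 31.75 − (1/3)(52.125 − 0.5q_{Nadir}) ⇒ (5/6)q_{Nadir} = 14.375, so q_{Nadir} = 17.25.
Then q_{Pike} = 52.125 − 0.5·17.25 = 43.5.
Total extraction: 17.25 + 43.5 = 60.75.

60.75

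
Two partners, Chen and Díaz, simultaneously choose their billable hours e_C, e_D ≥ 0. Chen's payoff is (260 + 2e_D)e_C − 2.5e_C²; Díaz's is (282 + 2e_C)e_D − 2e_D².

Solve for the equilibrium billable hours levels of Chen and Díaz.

Expanding Chen's payoff: 260e_C + 2e_De_C − 2.5e_C².
∂π/∂e_C = 260 + 2e_D − 5e_C = 0, so e_C = 52 + 0.4e_D.
Likewise for Díaz: e_D = 70.5 + 0.5e_C.
Substituting the second reaction function into the first: e_C = 52 + 0.4(70.5 + 0.5e_C), which gives 0.8e_C = 80.2 ⇒ e_C = 100.25.
Then e_D = 70.5 + 0.5·100.25 = 120.625.

100.25, 120.625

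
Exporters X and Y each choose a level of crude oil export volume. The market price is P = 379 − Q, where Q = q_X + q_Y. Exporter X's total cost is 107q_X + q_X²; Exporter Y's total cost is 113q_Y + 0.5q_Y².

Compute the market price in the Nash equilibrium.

257

Exporter X's profit: π = q_X(379 − (q_X + q_Y)) − 107q_X − q_X².
∂π/∂q_X = 272 − 4q_X − q_Y = 0, so q_X = 68 − 0.25q_Y.
For Y: ∂π/∂q_Y = 266 − 3q_Y − q_X = 0 ⇒ q_Y = 266/3 − (1/3)q_X.
Substituting the second reaction function into the first: q_X = 68 − 0.25(266/3 − (1/3)q_X), which gives (11/12)q_X = 275/6 ⇒ q_X = 50.
Then q_Y = 266/3 − (1/3)·50 = 72.
Equilibrium price: P = 379 − 122 = 257.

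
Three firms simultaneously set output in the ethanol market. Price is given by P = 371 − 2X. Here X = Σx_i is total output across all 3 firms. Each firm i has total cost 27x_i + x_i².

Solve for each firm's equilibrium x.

A representative firm's profit is π_i = x_i(371 − 2X) − 27x_i − x_i², with X = x_i + Σ_{j≠i} x_j.
First-order condition: 344 − 6x_i − 2Σ_{j≠i} x_j = 0.
With identical firms, set every x_j = x: then 344 − 6x − 4x = 0, i.e. x = 344/10 = 34.4.

34.4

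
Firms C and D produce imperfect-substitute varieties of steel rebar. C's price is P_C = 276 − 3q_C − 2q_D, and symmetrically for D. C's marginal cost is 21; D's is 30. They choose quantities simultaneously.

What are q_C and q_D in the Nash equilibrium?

32.4375, 30.1875

Firm C's profit: π = q_C(276 − 3q_C − 2q_D) − 21q_C.
∂π/∂q_C = 255 − 6q_C − 2q_D = 0 ⇒ q_C = 42.5 − (1/3)q_D.
Similarly q_D = 41 − (1/3)q_C.
Plugging q_D into C's best response: q_C = 42.5 − (1/3)(41 − (1/3)q_C) ⇒ (8/9)q_C = 173/6, so q_C = 32.4375.
Then q_D = 41 − (1/3)·32.4375 = 30.1875.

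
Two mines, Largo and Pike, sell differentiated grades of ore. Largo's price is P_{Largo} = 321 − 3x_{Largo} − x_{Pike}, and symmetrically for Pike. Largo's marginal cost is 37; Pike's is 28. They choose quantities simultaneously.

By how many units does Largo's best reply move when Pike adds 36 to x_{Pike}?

Mine Largo's profit: π = x_{Largo}(321 − 3x_{Largo} − x_{Pike}) − 37x_{Largo}.
∂π/∂x_{Largo} = 284 − 6x_{Largo} − x_{Pike} = 0 ⇒ x_{Largo} = 142/3 − (1/6)x_{Pike}.
The reaction-function slope is −1/6, so a 36-unit rise in x_{Pike} moves x_{Largo} by −1/6 × 36 = −6. Largo's best response falls — the actions are strategic substitutes.

-6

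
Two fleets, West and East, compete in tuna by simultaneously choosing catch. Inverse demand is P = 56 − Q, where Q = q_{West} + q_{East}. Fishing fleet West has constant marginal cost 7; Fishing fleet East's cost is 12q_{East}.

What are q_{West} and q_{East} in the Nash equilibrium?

Fishing fleet West's profit: π = q_{West}(56 − (q_{West} + q_{East})) − 7q_{West}.
∂π/∂q_{West} = 49 − 2q_{West} − q_{East} = 0, so q_{West} = 24.5 − 0.5q_{East}.
By the same steps for East: q_{East} = 22 − 0.5q_{West}.
Plugging q_{East} into West's best response: q_{West} = 24.5 − 0.5(22 − 0.5q_{West}) ⇒ 0.75q_{West} = 13.5, so q_{West} = 18.
Then q_{East} = 22 − 0.5·18 = 13.

18, 13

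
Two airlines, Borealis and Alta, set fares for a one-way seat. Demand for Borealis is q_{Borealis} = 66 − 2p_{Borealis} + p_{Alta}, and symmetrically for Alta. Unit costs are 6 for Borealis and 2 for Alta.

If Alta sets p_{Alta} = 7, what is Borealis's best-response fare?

21.25

Borealis's profit: π = (p_{Borealis} − 6)(66 − 2p_{Borealis} + p_{Alta}).
∂π/∂p_{Borealis} = 78 − 4p_{Borealis} + p_{Alta} = 0 ⇒ p_{Borealis} = 19.5 + 0.25p_{Alta}.
At p_{Alta} = 7: p_{Borealis} = 19.5 + 0.25·7 = 21.25.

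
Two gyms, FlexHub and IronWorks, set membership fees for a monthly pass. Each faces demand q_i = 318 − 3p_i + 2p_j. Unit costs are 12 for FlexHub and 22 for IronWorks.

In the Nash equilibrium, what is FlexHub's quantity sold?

235.125

FlexHub's profit: π = (p_{FlexHub} − 12)(318 − 3p_{FlexHub} + 2p_{IronWorks}).
∂π/∂p_{FlexHub} = 354 − 6p_{FlexHub} + 2p_{IronWorks} = 0 ⇒ p_{FlexHub} = 59 + (1/3)p_{IronWorks}.
Similarly p_{IronWorks} = 64 + (1/3)p_{FlexHub}.
Substituting the second reaction function into the first: p_{FlexHub} = 59 + (1/3)(64 + (1/3)p_{FlexHub}), which gives (8/9)p_{FlexHub} = 241/3 ⇒ p_{FlexHub} = 90.375.
Then p_{IronWorks} = 64 + (1/3)·90.375 = 94.125.
q_{FlexHub} = 318 − 3·90.375 + 2·94.125 = 235.125.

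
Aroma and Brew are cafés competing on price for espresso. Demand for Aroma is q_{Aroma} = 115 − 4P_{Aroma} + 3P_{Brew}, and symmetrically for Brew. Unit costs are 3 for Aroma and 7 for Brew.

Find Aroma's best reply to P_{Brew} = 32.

Aroma's profit: π = (P_{Aroma} − 3)(115 − 4P_{Aroma} + 3P_{Brew}).
∂π/∂P_{Aroma} = 127 − 8P_{Aroma} + 3P_{Brew} = 0 ⇒ P_{Aroma} = 15.875 + 0.375P_{Brew}.
At P_{Brew} = 32: P_{Aroma} = 15.875 + 0.375·32 = 27.875.

27.875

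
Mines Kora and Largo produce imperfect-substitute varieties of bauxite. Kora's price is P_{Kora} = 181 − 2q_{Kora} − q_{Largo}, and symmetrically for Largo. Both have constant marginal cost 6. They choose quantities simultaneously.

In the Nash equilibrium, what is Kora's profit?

Mine Kora's profit: π = q_{Kora}(181 − 2q_{Kora} − q_{Largo}) − 6q_{Kora}.
∂π/∂q_{Kora} = 175 − 4q_{Kora} − q_{Largo} = 0 ⇒ q_{Kora} = 43.75 − 0.25q_{Largo}.
The game is symmetric, so in equilibrium q_{Largo} = q_{Kora}: the reaction function gives 1.25q_{Kora} = 43.75, hence q_{Kora} = 35.
P_{Kora} = 181 − 2·35 − 35 = 76.
Profit = (76 − 6)·35 = 2450.

2450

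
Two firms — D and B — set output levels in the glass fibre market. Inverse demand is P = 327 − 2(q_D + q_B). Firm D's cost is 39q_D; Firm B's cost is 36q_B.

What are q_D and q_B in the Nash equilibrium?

47.5, 49

Firm D's profit: π = q_D(327 − 2(q_D + q_B)) − 39q_D.
∂π/∂q_D = 288 − 4q_D − 2q_B = 0, so q_D = 72 − 0.5q_B.
By the same steps for B: q_B = 72.75 − 0.5q_D.
Plugging q_B into D's best response: q_D = 72 − 0.5(72.75 − 0.5q_D) ⇒ 0.75q_D = 35.625, so q_D = 47.5.
Then q_B = 72.75 − 0.5·47.5 = 49.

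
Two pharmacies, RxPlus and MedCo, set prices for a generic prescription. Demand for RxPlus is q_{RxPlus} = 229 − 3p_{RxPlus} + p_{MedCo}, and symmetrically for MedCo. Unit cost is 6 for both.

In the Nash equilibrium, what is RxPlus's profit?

5650.68

RxPlus's profit: π = (p_{RxPlus} − 6)(229 − 3p_{RxPlus} + p_{MedCo}).
∂π/∂p_{RxPlus} = 247 − 6p_{RxPlus} + p_{MedCo} = 0 ⇒ p_{RxPlus} = 247/6 + (1/6)p_{MedCo}.
By symmetry p_{MedCo} = p_{RxPlus}; substituting into the reaction function, (5/6)p_{RxPlus} = 247/6 and p_{RxPlus} = 49.4.
q_{RxPlus} = 229 − 3·49.4 + 49.4 = 130.2.
Profit = (49.4 − 6)·130.2 = 5650.68.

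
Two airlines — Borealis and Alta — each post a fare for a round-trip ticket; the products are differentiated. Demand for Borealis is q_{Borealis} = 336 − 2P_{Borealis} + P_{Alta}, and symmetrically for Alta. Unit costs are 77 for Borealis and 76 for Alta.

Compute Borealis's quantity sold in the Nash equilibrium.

Borealis's profit: π = (P_{Borealis} − 77)(336 − 2P_{Borealis} + P_{Alta}).
∂π/∂P_{Borealis} = 490 − 4P_{Borealis} + P_{Alta} = 0 ⇒ P_{Borealis} = 122.5 + 0.25P_{Alta}.
Similarly P_{Alta} = 122 + 0.25P_{Borealis}.
Solving the two reaction functions simultaneously: (1 − (0.25)(0.25))P_{Borealis} = 122.5 + 0.25·122, so 0.9375P_{Borealis} = 153 and P_{Borealis} = 163.2.
Then P_{Alta} = 122 + 0.25·163.2 = 162.8.
q_{Borealis} = 336 − 2·163.2 + 162.8 = 172.4.

172.4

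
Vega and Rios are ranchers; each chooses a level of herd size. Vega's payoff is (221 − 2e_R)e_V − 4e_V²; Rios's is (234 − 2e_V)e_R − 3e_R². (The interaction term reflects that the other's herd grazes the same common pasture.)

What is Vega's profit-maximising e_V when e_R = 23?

Expanding Vega's payoff: 221e_V − 2e_Re_V − 4e_V².
∂π/∂e_V = 221 − 2e_R − 8e_V = 0, so e_V = 27.625 − 0.25e_R.
At e_R = 23: e_V = 27.625 − 0.25·23 = 21.875.

21.875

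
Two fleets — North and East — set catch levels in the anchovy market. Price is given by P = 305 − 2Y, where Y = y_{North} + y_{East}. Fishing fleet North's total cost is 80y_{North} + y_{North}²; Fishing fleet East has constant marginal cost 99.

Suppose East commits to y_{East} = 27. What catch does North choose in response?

Fishing fleet North's profit: π = y_{North}(305 − 2(y_{North} + y_{East})) − 80y_{North} − y_{North}².
∂π/∂y_{North} = 225 − 6y_{North} − 2y_{East} = 0, so y_{North} = 37.5 − (1/3)y_{East}.
At y_{East} = 27: y_{North} = 37.5 − (1/3)·27 = 28.5.

28.5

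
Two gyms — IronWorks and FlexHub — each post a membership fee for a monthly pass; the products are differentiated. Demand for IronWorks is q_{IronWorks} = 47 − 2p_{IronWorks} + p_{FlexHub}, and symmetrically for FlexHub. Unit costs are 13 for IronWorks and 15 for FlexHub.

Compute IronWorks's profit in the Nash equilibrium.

IronWorks's profit: π = (p_{IronWorks} − 13)(47 − 2p_{IronWorks} + p_{FlexHub}).
∂π/∂p_{IronWorks} = 73 − 4p_{IronWorks} + p_{FlexHub} = 0 ⇒ p_{IronWorks} = 18.25 + 0.25p_{FlexHub}.
Similarly p_{FlexHub} = 19.25 + 0.25p_{IronWorks}.
Substituting the second reaction function into the first: p_{IronWorks} = 18.25 + 0.25(19.25 + 0.25p_{IronWorks}), which gives 0.9375p_{IronWorks} = 23.0625 ⇒ p_{IronWorks} = 24.6.
Then p_{FlexHub} = 19.25 + 0.25·24.6 = 25.4.
q_{IronWorks} = 47 − 2·24.6 + 25.4 = 23.2.
Profit = (24.6 − 13)·23.2 = 269.12.

269.12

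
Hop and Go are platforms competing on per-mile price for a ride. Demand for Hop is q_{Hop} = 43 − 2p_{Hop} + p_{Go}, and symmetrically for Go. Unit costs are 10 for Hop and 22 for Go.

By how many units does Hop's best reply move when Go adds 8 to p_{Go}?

2

Hop's profit: π = (p_{Hop} − 10)(43 − 2p_{Hop} + p_{Go}).
∂π/∂p_{Hop} = 63 − 4p_{Hop} + p_{Go} = 0 ⇒ p_{Hop} = 15.75 + 0.25p_{Go}.
The reaction-function slope is 0.25, so an 8-unit rise in p_{Go} moves p_{Hop} by 0.25 × 8 = 2. Hop's best response rises — the actions are strategic complements.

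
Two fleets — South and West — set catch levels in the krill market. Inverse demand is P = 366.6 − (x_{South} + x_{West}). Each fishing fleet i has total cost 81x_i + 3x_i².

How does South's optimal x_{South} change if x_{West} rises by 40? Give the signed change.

Fishing fleet South's profit: π = x_{South}(366.6 − (x_{South} + x_{West})) − 81x_{South} − 3x_{South}².
∂π/∂x_{South} = 285.6 − 8x_{South} − x_{West} = 0, so x_{South} = 35.7 − 0.125x_{West}.
The reaction-function slope is −0.125, so a 40-unit rise in x_{West} moves x_{South} by −0.125 × 40 = −5. South's best response falls — the actions are strategic substitutes.

-5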